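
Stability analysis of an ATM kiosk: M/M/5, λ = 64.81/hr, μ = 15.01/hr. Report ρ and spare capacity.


Total capacity cμ = 5·15.01 = 75.05/hr
ρ = λ/(cμ) = 64.81/75.05 = 0.8636
Stable ⇔ ρ < 1: YES
Spare capacity = cμ − λ = 75.05 − 64.81 = 10.24/hr

Final: ρ = 0.8636; stable; margin = 10.24/hr


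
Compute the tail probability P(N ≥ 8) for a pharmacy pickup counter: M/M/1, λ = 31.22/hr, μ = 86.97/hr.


ρ = 31.22/86.97 = 0.3590
P(N ≥ n) = ρ^n = 0.3590^8 = 0.0002757

Final: 0.0002757


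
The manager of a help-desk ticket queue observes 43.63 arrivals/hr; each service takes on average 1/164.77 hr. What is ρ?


ρ = λ/μ = 43.63/164.77 = 0.2648

Final: 0.2648


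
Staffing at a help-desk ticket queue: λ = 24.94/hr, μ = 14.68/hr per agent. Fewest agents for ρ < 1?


Stability requires cμ > λ ⇔ c > λ/μ.
λ/μ = 24.94/14.68 = 1.6989
Minimum integer c = ⌊1.6989⌋ + 1 = 2
Check: 2·14.68 = 29.36 > 24.94, while 1·14.68 = 14.68 ≤ 24.94

Final: 2 servers


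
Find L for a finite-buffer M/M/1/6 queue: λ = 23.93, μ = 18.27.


ρ = 23.93/18.27 = 1.3098
L = ρ[1 − (K+1)ρ^K + Kρ^(K+1)] / [(1−ρ)(1−ρ^(K+1))]
Numerator: 1.3098·(1 − 7·5.049227 + 6·6.613465) = 6.989341
Denominator: (-0.3098)·(-5.613465) = 1.739037
L = 6.989341/1.739037 = 4.0191

Final: 4.0191


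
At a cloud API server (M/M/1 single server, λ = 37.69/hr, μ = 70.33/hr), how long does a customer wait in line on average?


ρ = 37.69/70.33 = 0.5359
Wq = ρ/(μ−λ) = 0.5359/(70.33 − 37.69) = 0.5359/32.64 = 0.01642 hr

Final: 0.01642 hr


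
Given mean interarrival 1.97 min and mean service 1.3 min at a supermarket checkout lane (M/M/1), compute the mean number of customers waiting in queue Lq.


λ = 60/1.97 = 30.4569 /hr
μ = 60/1.3 = 46.1538 /hr
ρ = λ/μ = 30.4569/46.1538 = 0.6599
Lq = ρ²/(1−ρ) = 0.4355/0.3401 = 1.2804

Final: 1.2804


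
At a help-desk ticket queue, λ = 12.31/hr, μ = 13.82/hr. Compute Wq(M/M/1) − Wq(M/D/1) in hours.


ρ = 12.31/13.82 = 0.8907
Wq(M/M/1) = ρ/(μ−λ) = 0.8907/1.51 = 0.58989 hr
Wq(M/D/1) = ρ/(2(μ−λ)) = 0.29495 hr
Savings = 0.58989 − 0.29495 = 0.29495 hr

Final: 0.29495 hr


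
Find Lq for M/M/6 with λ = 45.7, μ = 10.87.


a = λ/μ = 4.2042; ρ = a/6 = 0.7007
P₀ = 0.013155
Lq = P₀·a^c·ρ / (c!·(1−ρ)²) = 0.013155·5522.29923·0.7007/(720·0.08958)
= 0.78924

Final: 0.78924


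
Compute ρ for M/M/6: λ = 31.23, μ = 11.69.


ρ = λ/(cμ) = 31.23/(6·11.69) = 31.23/70.14 = 0.4453

Final: 0.4453


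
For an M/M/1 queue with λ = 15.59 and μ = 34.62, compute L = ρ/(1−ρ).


ρ = λ/μ = 15.59/34.62 = 0.4503
L = ρ/(1−ρ) = 0.4503/(1 − 0.4503) = 0.4503/0.5497 = 0.8192

Final: 0.8192


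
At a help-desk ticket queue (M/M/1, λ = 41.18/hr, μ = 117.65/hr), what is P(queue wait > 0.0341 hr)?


ρ = 41.18/117.65 = 0.3500
P(Wq > t) = ρ·e^{−(μ−λ)t} = 0.3500·e^{−2.6076}
= 0.3500·0.073709 = 0.025800

Final: 0.025800


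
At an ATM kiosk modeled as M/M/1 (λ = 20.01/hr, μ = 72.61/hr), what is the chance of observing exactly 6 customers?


ρ = 20.01/72.61 = 0.2756
P_n = (1−ρ)·ρ^n = (1 − 0.2756)·0.2756^6 = 0.7244·0.0004380 = 0.0003173

Final: 0.0003173


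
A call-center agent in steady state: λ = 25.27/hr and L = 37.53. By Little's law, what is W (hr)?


W = L/λ = 37.53/25.27 = 1.4852 hr

Final: 1.4852 hr


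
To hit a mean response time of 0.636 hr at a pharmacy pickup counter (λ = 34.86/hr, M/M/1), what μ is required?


W = 1/(μ−λ) ⇒ μ − λ = 1/W = 1/0.636 = 1.5723
μ = λ + 1/W = 34.86 + 1.5723 = 36.4323 per hr

Final: 36.4323 /hr


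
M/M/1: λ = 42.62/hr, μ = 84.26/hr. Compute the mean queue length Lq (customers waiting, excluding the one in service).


ρ = 42.62/84.26 = 0.5058
Lq = ρ²/(1−ρ) = 0.2558/0.4942 = 0.5177

Final: 0.5177


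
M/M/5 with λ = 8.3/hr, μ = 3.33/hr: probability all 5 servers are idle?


a = λ/μ = 8.3/3.33 = 2.4925; ρ = a/c = 0.4985
Σ_{k=0}^{4} a^k/k! (terms k=0..4) = 1.00000 + 2.49249 + 3.10626 + 2.58078 + 1.60814 = 10.78767
Tail: a^5/(5!(1−ρ)) = 96.19872/(120·0.5015) = 1.59851
P₀ = 1/(10.78767 + 1.59851) = 1/12.38618 = 0.080735

Final: 0.080735


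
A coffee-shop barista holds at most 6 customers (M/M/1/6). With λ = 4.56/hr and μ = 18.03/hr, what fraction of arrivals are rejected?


ρ = λ/μ = 4.56/18.03 = 0.2529
P_K = (1−ρ)ρ^K/(1−ρ^(K+1)) = (0.7471·0.0002617)/(1 − 0.00006619)
= 0.0001955/0.999934 = 0.0001955

Final: 0.0001955


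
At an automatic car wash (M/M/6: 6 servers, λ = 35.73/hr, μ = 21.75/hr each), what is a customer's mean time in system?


a = 1.6428; ρ = 0.2738; P₀ = 0.193360
Lq = P₀·a^c·ρ/(c!(1−ρ)²) = 0.002740
Wq = Lq/λ = 0.002740/35.73 = 0.00007669 hr
W = Wq + 1/μ = 0.00007669 + 0.04598 = 0.04605 hr

Final: 0.04605 hr


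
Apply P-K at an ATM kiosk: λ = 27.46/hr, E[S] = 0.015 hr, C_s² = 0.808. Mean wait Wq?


ρ = λ·E[S] = 27.46·0.015 = 0.4119
E[S²] = E[S]²(1+C_s²) = 0.015²·(1+0.808) = 0.0004068
Wq = λ·E[S²]/(2(1−ρ)) = 27.46·0.0004068/(2·0.5881) = 0.009497 hr

Final: 0.009497 hr


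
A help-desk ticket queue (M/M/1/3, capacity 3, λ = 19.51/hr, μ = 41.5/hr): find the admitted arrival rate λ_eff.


ρ = 0.4701; P_K = (1−ρ)ρ^3/(1−ρ^4) = 0.057883
λ_eff = λ(1 − P_K) = 19.51·(1 − 0.057883) = 19.51·0.942117 = 18.3807 /hr

Final: 18.3807 /hr


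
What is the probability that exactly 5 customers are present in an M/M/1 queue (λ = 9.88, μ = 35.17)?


ρ = 9.88/35.17 = 0.2809
P_n = (1−ρ)·ρ^n = (1 − 0.2809)·0.2809^5 = 0.7191·0.001750 = 0.001258

Final: 0.001258


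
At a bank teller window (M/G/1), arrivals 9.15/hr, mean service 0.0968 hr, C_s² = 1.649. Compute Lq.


ρ = λ·E[S] = 9.15·0.0968 = 0.8857
Lq = ρ²(1+C_s²)/(2(1−ρ)) = 0.7845·(1+1.649)/(2·0.1143)
= 0.7845·2.6490/0.2286 = 9.09232

Final: 9.09232


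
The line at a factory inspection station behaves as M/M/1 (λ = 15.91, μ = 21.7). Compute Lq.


ρ = 15.91/21.7 = 0.7332
Lq = ρ²/(1−ρ) = 0.5376/0.2668 = 2.0147

Final: 2.0147


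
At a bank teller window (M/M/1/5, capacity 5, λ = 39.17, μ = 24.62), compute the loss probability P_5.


ρ = λ/μ = 39.17/24.62 = 1.5910
P_K = (1−ρ)ρ^K/(1−ρ^(K+1)) = (-0.5910·10.193601)/(1 − 16.217845)
= -6.024244/-15.217845 = 0.395867

Final: 0.395867


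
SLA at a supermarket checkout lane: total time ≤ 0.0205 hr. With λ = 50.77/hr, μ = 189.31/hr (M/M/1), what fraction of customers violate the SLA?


W ~ Exponential(μ−λ) for M/M/1.
μ − λ = 189.31 − 50.77 = 138.5400
P(W > t) = e^{−(μ−λ)t} = e^{−2.8401} = 0.058422

Final: 0.058422


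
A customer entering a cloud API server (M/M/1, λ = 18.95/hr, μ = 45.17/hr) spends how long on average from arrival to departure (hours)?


W = 1/(μ−λ) = 1/(45.17 − 18.95) = 1/26.22 = 0.03814 hr

Final: 0.03814 hr


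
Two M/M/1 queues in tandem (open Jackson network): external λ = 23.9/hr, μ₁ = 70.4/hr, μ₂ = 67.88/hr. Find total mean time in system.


Each node sees arrival rate λ = 23.9/hr (tandem ⇒ throughput preserved).
W₁ = 1/(μ₁−λ) = 1/(70.4−23.9) = 0.02151 hr
W₂ = 1/(μ₂−λ) = 1/(67.88−23.9) = 0.02274 hr
W_total = W₁ + W₂ = 0.02151 + 0.02274 = 0.04424 hr

Final: 0.04424 hr


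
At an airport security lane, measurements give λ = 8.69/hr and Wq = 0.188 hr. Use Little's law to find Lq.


Lq = λWq = 8.69·0.188 = 1.6337

Final: 1.6337


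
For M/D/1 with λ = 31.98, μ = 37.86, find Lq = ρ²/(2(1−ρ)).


ρ = 31.98/37.86 = 0.8447
M/D/1: Lq = ρ²/(2(1−ρ)) = 0.7135/(2·0.1553) = 2.29704

Final: 2.29704


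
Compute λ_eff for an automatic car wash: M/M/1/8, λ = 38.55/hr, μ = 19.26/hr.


ρ = 2.0016; P_K = (1−ρ)ρ^8/(1−ρ^9) = 0.501361
λ_eff = λ(1 − P_K) = 38.55·(1 − 0.501361) = 38.55·0.498639 = 19.2225 /hr

Final: 19.2225 /hr


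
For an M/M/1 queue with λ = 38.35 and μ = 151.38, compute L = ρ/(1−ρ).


ρ = λ/μ = 38.35/151.38 = 0.2533
L = ρ/(1−ρ) = 0.2533/(1 − 0.2533) = 0.2533/0.7467 = 0.3393

Final: 0.3393


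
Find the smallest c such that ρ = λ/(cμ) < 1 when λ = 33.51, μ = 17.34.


Stability requires cμ > λ ⇔ c > λ/μ.
λ/μ = 33.51/17.34 = 1.9325
Minimum integer c = ⌊1.9325⌋ + 1 = 2
Check: 2·17.34 = 34.68 > 33.51, while 1·17.34 = 17.34 ≤ 33.51

Final: 2 servers


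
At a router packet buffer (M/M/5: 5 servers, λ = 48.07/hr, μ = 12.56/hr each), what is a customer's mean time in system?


a = 3.8272; ρ = 0.7654; P₀ = 0.016776
Lq = P₀·a^c·ρ/(c!(1−ρ)²) = 1.59721
Wq = Lq/λ = 1.59721/48.07 = 0.03323 hr
W = Wq + 1/μ = 0.03323 + 0.07962 = 0.11284 hr

Final: 0.11284 hr


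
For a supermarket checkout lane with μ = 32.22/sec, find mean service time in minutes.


Mean service time = 1/μ = 1/32.22 second = 0.03104 second
In minutes: 0.03104 × 0.0166667 = 0.0005173 min

Final: 0.0005173 min


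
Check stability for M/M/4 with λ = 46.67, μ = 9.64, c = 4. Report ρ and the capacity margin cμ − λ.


Total capacity cμ = 4·9.64 = 38.56/hr
ρ = λ/(cμ) = 46.67/38.56 = 1.2103
Stable ⇔ ρ < 1: NO
Spare capacity = cμ − λ = 38.56 − 46.67 = -8.11/hr

Final: ρ = 1.2103; unstable; margin = -8.11/hr


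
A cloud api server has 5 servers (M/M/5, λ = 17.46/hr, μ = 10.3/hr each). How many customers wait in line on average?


a = λ/μ = 1.6951; ρ = a/5 = 0.3390
P₀ = 0.183007
Lq = P₀·a^c·ρ / (c!·(1−ρ)²) = 0.183007·13.99700·0.3390/(120·0.43688)
= 0.01657

Final: 0.01657


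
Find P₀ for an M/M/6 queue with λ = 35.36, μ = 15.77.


a = λ/μ = 35.36/15.77 = 2.2422; ρ = a/c = 0.3737
Σ_{k=0}^{5} a^k/k! (terms k=0..5) = 1.00000 + 2.24223 + 2.51380 + 1.87884 + 1.05320 + 0.47230 = 9.16038
Tail: a^6/(6!(1−ρ)) = 127.08181/(720·0.6263) = 0.28182
P₀ = 1/(9.16038 + 0.28182) = 1/9.44220 = 0.105908

Final: 0.105908


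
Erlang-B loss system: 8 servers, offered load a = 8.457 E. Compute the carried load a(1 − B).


B(8,8.457) = 0.260559 (Erlang-B)
Carried load = a(1 − B) = 8.457·(1 − 0.260559) = 8.457·0.739441 = 6.2535 E

Final: 6.2535 Erlangs


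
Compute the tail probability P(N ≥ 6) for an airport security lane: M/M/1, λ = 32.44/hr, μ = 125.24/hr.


ρ = 32.44/125.24 = 0.2590
P(N ≥ n) = ρ^n = 0.2590^6 = 0.0003020

Final: 0.0003020


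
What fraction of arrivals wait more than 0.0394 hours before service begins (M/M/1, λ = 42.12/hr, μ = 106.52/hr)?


ρ = 42.12/106.52 = 0.3954
P(Wq > t) = ρ·e^{−(μ−λ)t} = 0.3954·e^{−2.5374}
= 0.3954·0.079075 = 0.031268

Final: 0.031268


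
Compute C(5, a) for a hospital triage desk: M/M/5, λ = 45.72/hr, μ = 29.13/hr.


a = λ/μ = 1.5695; ρ = a/5 = 0.3139
P₀ = 0.207722 (from M/M/c formula)
C(c,a) = [a^c/(c!(1−ρ))]·P₀ = [9.52420/(120·0.6861)]·0.207722
= 0.11568·0.207722 = 0.024030

Final: 0.024030


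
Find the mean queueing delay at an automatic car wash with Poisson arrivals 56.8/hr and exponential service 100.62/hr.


ρ = 56.8/100.62 = 0.5645
Wq = ρ/(μ−λ) = 0.5645/(100.62 − 56.8) = 0.5645/43.82 = 0.01288 hr

Final: 0.01288 hr


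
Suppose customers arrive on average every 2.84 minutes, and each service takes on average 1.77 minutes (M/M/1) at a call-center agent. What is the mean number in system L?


λ = 60/2.84 = 21.1268 /hr
μ = 60/1.77 = 33.8983 /hr
ρ = λ/μ = 21.1268/33.8983 = 0.6232
L = ρ/(1−ρ) = 0.6232/0.3768 = 1.6542

Final: 1.6542


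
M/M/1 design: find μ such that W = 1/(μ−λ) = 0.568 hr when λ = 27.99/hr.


W = 1/(μ−λ) ⇒ μ − λ = 1/W = 1/0.568 = 1.7606
μ = λ + 1/W = 27.99 + 1.7606 = 29.7506 per hr

Final: 29.7506 /hr


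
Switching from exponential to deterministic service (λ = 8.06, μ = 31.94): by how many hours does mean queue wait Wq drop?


ρ = 8.06/31.94 = 0.2523
Wq(M/M/1) = ρ/(μ−λ) = 0.2523/23.88 = 0.01057 hr
Wq(M/D/1) = ρ/(2(μ−λ)) = 0.005284 hr
Savings = 0.01057 − 0.005284 = 0.005284 hr

Final: 0.005284 hr


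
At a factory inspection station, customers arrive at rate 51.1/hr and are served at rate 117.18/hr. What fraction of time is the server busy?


ρ = λ/μ = 51.1/117.18 = 0.4361

Final: 0.4361


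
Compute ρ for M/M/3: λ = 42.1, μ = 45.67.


ρ = λ/(cμ) = 42.1/(3·45.67) = 42.1/137.01 = 0.3073

Final: 0.3073


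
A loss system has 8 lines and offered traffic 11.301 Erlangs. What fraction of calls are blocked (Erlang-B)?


B(c,a) = (a^c/c!) / Σ_{k=0}^{c} a^k/k!
a^8/8! = 6598.032888
Σ terms (k=0..8): 1.00000 + 11.30100 + 63.85630 + 240.54668 + 679.60452 + 1536.04213 + 2893.13536 + 4670.76038 + 6598.03289 = 16694.279268
B = 6598.032888/16694.279268 = 0.395227

Final: 0.395227


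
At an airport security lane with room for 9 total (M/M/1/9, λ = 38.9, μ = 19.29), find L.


ρ = 38.9/19.29 = 2.0166
L = ρ[1 − (K+1)ρ^K + Kρ^(K+1)] / [(1−ρ)(1−ρ^(K+1))]
Numerator: 2.0166·(1 − 10·551.513774 + 9·1112.176558) = 9065.477183
Denominator: (-1.0166)·(-1111.176558) = 1129.609761
L = 9065.477183/1129.609761 = 8.0253

Final: 8.0253


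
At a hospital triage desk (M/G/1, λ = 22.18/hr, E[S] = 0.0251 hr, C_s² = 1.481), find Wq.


ρ = λ·E[S] = 22.18·0.0251 = 0.5567
E[S²] = E[S]²(1+C_s²) = 0.0251²·(1+1.481) = 0.001563
Wq = λ·E[S²]/(2(1−ρ)) = 22.18·0.001563/(2·0.4433) = 0.03910 hr

Final: 0.03910 hr


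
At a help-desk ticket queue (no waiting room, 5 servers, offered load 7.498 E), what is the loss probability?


B(c,a) = (a^c/c!) / Σ_{k=0}^{c} a^k/k!
a^5/5! = 197.490375
Σ terms (k=0..5): 1.00000 + 7.49800 + 28.11000 + 70.25626 + 131.69537 + 197.49037 = 436.050011
B = 197.490375/436.050011 = 0.452908

Final: 0.452908


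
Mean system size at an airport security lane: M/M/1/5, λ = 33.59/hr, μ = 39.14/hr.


ρ = 33.59/39.14 = 0.8582
L = ρ[1 − (K+1)ρ^K + Kρ^(K+1)] / [(1−ρ)(1−ρ^(K+1))]
Numerator: 0.8582·(1 − 6·0.465528 + 5·0.399517) = 0.175430
Denominator: (0.1418)·(0.600483) = 0.085148
L = 0.175430/0.085148 = 2.0603

Final: 2.0603


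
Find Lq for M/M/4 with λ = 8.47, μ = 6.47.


a = λ/μ = 1.3091; ρ = a/4 = 0.3273
P₀ = 0.268683
Lq = P₀·a^c·ρ / (c!·(1−ρ)²) = 0.268683·2.93709·0.3273/(24·0.45255)
= 0.02378

Final: 0.02378


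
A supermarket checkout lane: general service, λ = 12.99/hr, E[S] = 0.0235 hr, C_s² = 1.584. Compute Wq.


ρ = λ·E[S] = 12.99·0.0235 = 0.3053
E[S²] = E[S]²(1+C_s²) = 0.0235²·(1+1.584) = 0.001427
Wq = λ·E[S²]/(2(1−ρ)) = 12.99·0.001427/(2·0.6947) = 0.01334 hr

Final: 0.01334 hr


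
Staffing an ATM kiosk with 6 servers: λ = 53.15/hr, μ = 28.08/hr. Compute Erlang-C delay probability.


a = λ/μ = 1.8928; ρ = a/6 = 0.3155
P₀ = 0.150489 (from M/M/c formula)
C(c,a) = [a^c/(c!(1−ρ))]·P₀ = [45.98720/(720·0.6845)]·0.150489
= 0.09331·0.150489 = 0.014042

Final: 0.014042


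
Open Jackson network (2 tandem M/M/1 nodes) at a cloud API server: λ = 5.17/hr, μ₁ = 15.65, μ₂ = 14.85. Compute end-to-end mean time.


Each node sees arrival rate λ = 5.17/hr (tandem ⇒ throughput preserved).
W₁ = 1/(μ₁−λ) = 1/(15.65−5.17) = 0.09542 hr
W₂ = 1/(μ₂−λ) = 1/(14.85−5.17) = 0.10331 hr
W_total = W₁ + W₂ = 0.09542 + 0.10331 = 0.19873 hr

Final: 0.19873 hr


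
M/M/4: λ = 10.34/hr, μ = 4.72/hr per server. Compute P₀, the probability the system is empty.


a = λ/μ = 10.34/4.72 = 2.1907; ρ = a/c = 0.5477
Σ_{k=0}^{3} a^k/k! (terms k=0..3) = 1.00000 + 2.19068 + 2.39953 + 1.75220 = 7.34242
Tail: a^4/(4!(1−ρ)) = 23.03107/(24·0.4523) = 2.12152
P₀ = 1/(7.34242 + 2.12152) = 1/9.46394 = 0.105664

Final: 0.105664


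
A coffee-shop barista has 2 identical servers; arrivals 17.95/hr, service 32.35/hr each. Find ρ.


ρ = λ/(cμ) = 17.95/(2·32.35) = 17.95/64.70 = 0.2774

Final: 0.2774


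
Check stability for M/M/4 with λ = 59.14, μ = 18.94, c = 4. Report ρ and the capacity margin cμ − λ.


Total capacity cμ = 4·18.94 = 75.76/hr
ρ = λ/(cμ) = 59.14/75.76 = 0.7806
Stable ⇔ ρ < 1: YES
Spare capacity = cμ − λ = 75.76 − 59.14 = 16.62/hr

Final: ρ = 0.7806; stable; margin = 16.62/hr


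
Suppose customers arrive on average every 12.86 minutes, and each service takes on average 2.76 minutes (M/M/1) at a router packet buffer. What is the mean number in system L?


λ = 60/12.86 = 4.6656 /hr
μ = 60/2.76 = 21.7391 /hr
ρ = λ/μ = 4.6656/21.7391 = 0.2146
L = ρ/(1−ρ) = 0.2146/0.7854 = 0.2733

Final: 0.2733


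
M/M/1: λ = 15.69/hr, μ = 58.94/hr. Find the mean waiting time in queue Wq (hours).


ρ = 15.69/58.94 = 0.2662
Wq = ρ/(μ−λ) = 0.2662/(58.94 − 15.69) = 0.2662/43.25 = 0.006155 hr

Final: 0.006155 hr


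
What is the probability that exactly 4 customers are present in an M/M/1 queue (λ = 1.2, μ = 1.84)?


ρ = 1.2/1.84 = 0.6522
P_n = (1−ρ)·ρ^n = (1 − 0.6522)·0.6522^4 = 0.3478·0.180906 = 0.062924

Final: 0.062924


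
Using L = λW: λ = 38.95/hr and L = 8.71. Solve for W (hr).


W = L/λ = 8.71/38.95 = 0.2236 hr

Final: 0.2236 hr


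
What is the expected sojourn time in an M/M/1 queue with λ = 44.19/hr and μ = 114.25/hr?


W = 1/(μ−λ) = 1/(114.25 − 44.19) = 1/70.06 = 0.01427 hr

Final: 0.01427 hr


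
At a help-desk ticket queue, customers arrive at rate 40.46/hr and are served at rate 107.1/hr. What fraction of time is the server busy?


ρ = λ/μ = 40.46/107.1 = 0.3778

Final: 0.3778


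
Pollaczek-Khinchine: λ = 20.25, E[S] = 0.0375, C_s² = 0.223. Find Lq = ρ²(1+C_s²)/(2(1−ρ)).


ρ = λ·E[S] = 20.25·0.0375 = 0.7594
Lq = ρ²(1+C_s²)/(2(1−ρ)) = 0.5767·(1+0.223)/(2·0.2406)
= 0.5767·1.2230/0.4812 = 1.46544

Final: 1.46544


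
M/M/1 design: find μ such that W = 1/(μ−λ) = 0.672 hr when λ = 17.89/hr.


W = 1/(μ−λ) ⇒ μ − λ = 1/W = 1/0.672 = 1.4881
μ = λ + 1/W = 17.89 + 1.4881 = 19.3781 per hr

Final: 19.3781 /hr


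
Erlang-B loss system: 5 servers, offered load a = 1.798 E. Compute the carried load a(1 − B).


B(5,1.798) = 0.026207 (Erlang-B)
Carried load = a(1 − B) = 1.798·(1 − 0.026207) = 1.798·0.973793 = 1.7509 E

Final: 1.7509 Erlangs


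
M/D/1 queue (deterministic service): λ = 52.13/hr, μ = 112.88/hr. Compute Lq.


ρ = 52.13/112.88 = 0.4618
M/D/1: Lq = ρ²/(2(1−ρ)) = 0.2133/(2·0.5382) = 0.19814

Final: 0.19814


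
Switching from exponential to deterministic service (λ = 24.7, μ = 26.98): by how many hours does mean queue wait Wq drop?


ρ = 24.7/26.98 = 0.9155
Wq(M/M/1) = ρ/(μ−λ) = 0.9155/2.28 = 0.40153 hr
Wq(M/D/1) = ρ/(2(μ−λ)) = 0.20077 hr
Savings = 0.40153 − 0.20077 = 0.20077 hr

Final: 0.20077 hr


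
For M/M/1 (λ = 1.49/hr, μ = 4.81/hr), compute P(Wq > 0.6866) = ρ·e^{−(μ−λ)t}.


ρ = 1.49/4.81 = 0.3098
P(Wq > t) = ρ·e^{−(μ−λ)t} = 0.3098·e^{−2.2795}
= 0.3098·0.102334 = 0.031700

Final: 0.031700


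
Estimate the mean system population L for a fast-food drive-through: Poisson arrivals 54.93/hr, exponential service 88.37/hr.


ρ = λ/μ = 54.93/88.37 = 0.6216
L = ρ/(1−ρ) = 0.6216/(1 − 0.6216) = 0.6216/0.3784 = 1.6426

Final: 1.6426


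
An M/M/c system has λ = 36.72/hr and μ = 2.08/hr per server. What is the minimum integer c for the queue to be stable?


Stability requires cμ > λ ⇔ c > λ/μ.
λ/μ = 36.72/2.08 = 17.6538
Minimum integer c = ⌊17.6538⌋ + 1 = 18
Check: 18·2.08 = 37.44 > 36.72, while 17·2.08 = 35.36 ≤ 36.72

Final: 18 servers


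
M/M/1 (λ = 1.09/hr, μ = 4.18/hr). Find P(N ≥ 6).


ρ = 1.09/4.18 = 0.2608
P(N ≥ n) = ρ^n = 0.2608^6 = 0.0003144

Final: 0.0003144


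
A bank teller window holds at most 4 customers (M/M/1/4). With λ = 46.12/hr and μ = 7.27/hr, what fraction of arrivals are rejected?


ρ = λ/μ = 46.12/7.27 = 6.3439
P_K = (1−ρ)ρ^K/(1−ρ^(K+1)) = (-5.3439·1619.643942)/(1 − 10274.825120)
= -8655.181178/-10273.825120 = 0.842450

Final: 0.842450


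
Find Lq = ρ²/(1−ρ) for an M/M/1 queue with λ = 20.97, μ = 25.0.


ρ = 20.97/25.0 = 0.8388
Lq = ρ²/(1−ρ) = 0.7036/0.1612 = 4.3647

Final: 4.3647


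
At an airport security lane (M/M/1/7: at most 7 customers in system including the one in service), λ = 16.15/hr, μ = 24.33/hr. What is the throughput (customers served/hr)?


ρ = 0.6638; P_K = (1−ρ)ρ^7/(1−ρ^8) = 0.019839
λ_eff = λ(1 − P_K) = 16.15·(1 − 0.019839) = 16.15·0.980161 = 15.8296 /hr

Final: 15.8296 /hr


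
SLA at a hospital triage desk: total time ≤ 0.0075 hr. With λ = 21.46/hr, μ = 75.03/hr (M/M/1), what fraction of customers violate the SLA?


W ~ Exponential(μ−λ) for M/M/1.
μ − λ = 75.03 − 21.46 = 53.5700
P(W > t) = e^{−(μ−λ)t} = e^{−0.4018} = 0.669131

Final: 0.669131


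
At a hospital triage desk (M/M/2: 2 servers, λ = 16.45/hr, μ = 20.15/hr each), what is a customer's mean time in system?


a = 0.8164; ρ = 0.4082; P₀ = 0.420264
Lq = P₀·a^c·ρ/(c!(1−ρ)²) = 0.16322
Wq = Lq/λ = 0.16322/16.45 = 0.009922 hr
W = Wq + 1/μ = 0.009922 + 0.04963 = 0.05955 hr

Final: 0.05955 hr


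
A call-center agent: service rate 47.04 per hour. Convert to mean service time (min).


Mean service time = 1/μ = 1/47.04 hour = 0.02126 hour
In minutes: 0.02126 × 60 = 1.2755 min

Final: 1.2755 min


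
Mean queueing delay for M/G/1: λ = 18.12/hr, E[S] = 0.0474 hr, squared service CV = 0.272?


ρ = λ·E[S] = 18.12·0.0474 = 0.8589
E[S²] = E[S]²(1+C_s²) = 0.0474²·(1+0.272) = 0.002858
Wq = λ·E[S²]/(2(1−ρ)) = 18.12·0.002858/(2·0.1411) = 0.18349 hr

Final: 0.18349 hr


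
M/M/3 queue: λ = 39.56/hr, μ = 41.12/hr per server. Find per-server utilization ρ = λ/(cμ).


ρ = λ/(cμ) = 39.56/(3·41.12) = 39.56/123.36 = 0.3207

Final: 0.3207


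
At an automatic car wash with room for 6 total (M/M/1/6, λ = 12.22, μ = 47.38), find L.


ρ = 12.22/47.38 = 0.2579
L = ρ[1 − (K+1)ρ^K + Kρ^(K+1)] / [(1−ρ)(1−ρ^(K+1))]
Numerator: 0.2579·(1 − 7·0.0002943 + 6·0.00007592) = 0.257501
Denominator: (0.7421)·(0.999924) = 0.742029
L = 0.257501/0.742029 = 0.3470

Final: 0.3470


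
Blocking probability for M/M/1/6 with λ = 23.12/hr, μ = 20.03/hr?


ρ = λ/μ = 23.12/20.03 = 1.1543
P_K = (1−ρ)ρ^K/(1−ρ^(K+1)) = (-0.1543·2.365055)/(1 − 2.729909)
= -0.364854/-1.729909 = 0.210909

Final: 0.210909


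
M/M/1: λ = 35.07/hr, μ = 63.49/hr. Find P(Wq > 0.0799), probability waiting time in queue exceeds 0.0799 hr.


ρ = 35.07/63.49 = 0.5524
P(Wq > t) = ρ·e^{−(μ−λ)t} = 0.5524·e^{−2.2708}
= 0.5524·0.103234 = 0.057023

Final: 0.057023


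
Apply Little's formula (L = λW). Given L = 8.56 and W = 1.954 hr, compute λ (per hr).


λ = L/W = 8.56/1.954 = 4.3808 /hr

Final: 4.3808 /hr


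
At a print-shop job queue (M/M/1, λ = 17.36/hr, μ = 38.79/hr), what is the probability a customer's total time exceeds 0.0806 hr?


W ~ Exponential(μ−λ) for M/M/1.
μ − λ = 38.79 − 17.36 = 21.4300
P(W > t) = e^{−(μ−λ)t} = e^{−1.7273} = 0.177771

Final: 0.177771


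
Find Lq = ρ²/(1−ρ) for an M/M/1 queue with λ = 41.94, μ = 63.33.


ρ = 41.94/63.33 = 0.6622
Lq = ρ²/(1−ρ) = 0.4386/0.3378 = 1.2985

Final: 1.2985


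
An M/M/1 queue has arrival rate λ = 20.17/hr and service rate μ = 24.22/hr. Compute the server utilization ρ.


ρ = λ/μ = 20.17/24.22 = 0.8328

Final: 0.8328


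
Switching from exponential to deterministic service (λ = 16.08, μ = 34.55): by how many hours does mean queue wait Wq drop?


ρ = 16.08/34.55 = 0.4654
Wq(M/M/1) = ρ/(μ−λ) = 0.4654/18.47 = 0.02520 hr
Wq(M/D/1) = ρ/(2(μ−λ)) = 0.01260 hr
Savings = 0.02520 − 0.01260 = 0.01260 hr

Final: 0.01260 hr


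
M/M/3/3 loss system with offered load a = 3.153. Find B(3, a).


B(c,a) = (a^c/c!) / Σ_{k=0}^{c} a^k/k!
a^3/3! = 5.224210
Σ terms (k=0..3): 1.00000 + 3.15300 + 4.97070 + 5.22421 = 14.347915
B = 5.224210/14.347915 = 0.364109

Final: 0.364109


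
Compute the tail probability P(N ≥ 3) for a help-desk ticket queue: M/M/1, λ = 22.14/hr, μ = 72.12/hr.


ρ = 22.14/72.12 = 0.3070
P(N ≥ n) = ρ^n = 0.3070^3 = 0.028931

Final: 0.028931


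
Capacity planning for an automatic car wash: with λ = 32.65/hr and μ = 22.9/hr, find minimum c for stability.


Stability requires cμ > λ ⇔ c > λ/μ.
λ/μ = 32.65/22.9 = 1.4258
Minimum integer c = ⌊1.4258⌋ + 1 = 2
Check: 2·22.9 = 45.80 > 32.65, while 1·22.9 = 22.90 ≤ 32.65

Final: 2 servers


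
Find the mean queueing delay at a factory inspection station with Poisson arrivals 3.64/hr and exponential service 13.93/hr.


ρ = 3.64/13.93 = 0.2613
Wq = ρ/(μ−λ) = 0.2613/(13.93 − 3.64) = 0.2613/10.29 = 0.02539 hr

Final: 0.02539 hr


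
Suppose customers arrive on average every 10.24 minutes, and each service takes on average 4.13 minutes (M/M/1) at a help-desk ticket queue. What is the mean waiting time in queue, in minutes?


λ = 60/10.24 = 5.8594 /hr
μ = 60/4.13 = 14.5278 /hr
ρ = λ/μ = 5.8594/14.5278 = 0.4033
Wq = ρ/(μ−λ) = 0.4033/(14.5278−5.8594) = 0.04653 hr
In minutes: 0.04653·60 = 2.792 min

Final: 2.792 min


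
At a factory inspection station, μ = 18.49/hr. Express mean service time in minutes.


Mean service time = 1/μ = 1/18.49 hour = 0.05408 hour
In minutes: 0.05408 × 60 = 3.2450 min

Final: 3.2450 min


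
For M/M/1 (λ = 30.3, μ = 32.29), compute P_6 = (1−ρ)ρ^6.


ρ = 30.3/32.29 = 0.9384
P_n = (1−ρ)·ρ^n = (1 − 0.9384)·0.9384^6 = 0.06163·0.682728 = 0.042076

Final: 0.042076


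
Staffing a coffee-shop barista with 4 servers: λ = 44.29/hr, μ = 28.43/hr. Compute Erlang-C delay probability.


a = λ/μ = 1.5579; ρ = a/4 = 0.3895
P₀ = 0.208184 (from M/M/c formula)
C(c,a) = [a^c/(c!(1−ρ))]·P₀ = [5.89000/(24·0.6105)]·0.208184
= 0.40197·0.208184 = 0.083684

Final: 0.083684


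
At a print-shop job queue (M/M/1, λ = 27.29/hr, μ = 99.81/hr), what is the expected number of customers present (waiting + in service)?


ρ = λ/μ = 27.29/99.81 = 0.2734
L = ρ/(1−ρ) = 0.2734/(1 − 0.2734) = 0.2734/0.7266 = 0.3763

Final: 0.3763


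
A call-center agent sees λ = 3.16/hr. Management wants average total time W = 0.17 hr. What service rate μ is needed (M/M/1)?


W = 1/(μ−λ) ⇒ μ − λ = 1/W = 1/0.17 = 5.8824
μ = λ + 1/W = 3.16 + 5.8824 = 9.0424 per hr

Final: 9.0424 /hr


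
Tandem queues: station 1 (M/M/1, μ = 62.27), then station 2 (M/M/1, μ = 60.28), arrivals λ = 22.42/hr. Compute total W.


Each node sees arrival rate λ = 22.42/hr (tandem ⇒ throughput preserved).
W₁ = 1/(μ₁−λ) = 1/(62.27−22.42) = 0.02509 hr
W₂ = 1/(μ₂−λ) = 1/(60.28−22.42) = 0.02641 hr
W_total = W₁ + W₂ = 0.02509 + 0.02641 = 0.05151 hr

Final: 0.05151 hr


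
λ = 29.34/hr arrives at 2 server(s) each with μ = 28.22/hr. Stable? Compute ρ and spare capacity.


Total capacity cμ = 2·28.22 = 56.44/hr
ρ = λ/(cμ) = 29.34/56.44 = 0.5198
Stable ⇔ ρ < 1: YES
Spare capacity = cμ − λ = 56.44 − 29.34 = 27.10/hr

Final: ρ = 0.5198; stable; margin = 27.10/hr


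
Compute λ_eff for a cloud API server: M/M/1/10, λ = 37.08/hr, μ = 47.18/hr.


ρ = 0.7859; P_K = (1−ρ)ρ^10/(1−ρ^11) = 0.020711
λ_eff = λ(1 − P_K) = 37.08·(1 − 0.020711) = 37.08·0.979289 = 36.3120 /hr

Final: 36.3120 /hr


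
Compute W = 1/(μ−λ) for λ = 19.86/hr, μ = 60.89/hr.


W = 1/(μ−λ) = 1/(60.89 − 19.86) = 1/41.03 = 0.02437 hr

Final: 0.02437 hr


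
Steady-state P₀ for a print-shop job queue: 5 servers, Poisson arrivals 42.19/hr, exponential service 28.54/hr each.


a = λ/μ = 42.19/28.54 = 1.4783; ρ = a/c = 0.2957
Σ_{k=0}^{4} a^k/k! (terms k=0..4) = 1.00000 + 1.47828 + 1.09265 + 0.53841 + 0.19898 = 4.30832
Tail: a^5/(5!(1−ρ)) = 7.05956/(120·0.7043) = 0.08352
P₀ = 1/(4.30832 + 0.08352) = 1/4.39184 = 0.227695

Final: 0.227695


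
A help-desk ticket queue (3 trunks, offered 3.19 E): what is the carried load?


B(3,3.19) = 0.368339 (Erlang-B)
Carried load = a(1 − B) = 3.19·(1 − 0.368339) = 3.19·0.631661 = 2.0150 E

Final: 2.0150 Erlangs


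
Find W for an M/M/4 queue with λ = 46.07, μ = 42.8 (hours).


a = 1.0764; ρ = 0.2691; P₀ = 0.340123
Lq = P₀·a^c·ρ/(c!(1−ρ)²) = 0.009583
Wq = Lq/λ = 0.009583/46.07 = 0.0002080 hr
W = Wq + 1/μ = 0.0002080 + 0.02336 = 0.02357 hr

Final: 0.02357 hr


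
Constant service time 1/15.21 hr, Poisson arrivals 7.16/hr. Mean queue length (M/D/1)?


ρ = 7.16/15.21 = 0.4707
M/D/1: Lq = ρ²/(2(1−ρ)) = 0.2216/(2·0.5293) = 0.20935

Final: 0.20935


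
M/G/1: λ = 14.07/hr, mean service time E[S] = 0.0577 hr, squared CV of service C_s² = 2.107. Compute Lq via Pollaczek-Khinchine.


ρ = λ·E[S] = 14.07·0.0577 = 0.8118
Lq = ρ²(1+C_s²)/(2(1−ρ)) = 0.6591·(1+2.107)/(2·0.1882)
= 0.6591·3.1070/0.3763 = 5.44154

Final: 5.44154


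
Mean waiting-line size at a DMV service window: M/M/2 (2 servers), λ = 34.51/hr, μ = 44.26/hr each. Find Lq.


a = λ/μ = 0.7797; ρ = a/2 = 0.3899
P₀ = 0.438999
Lq = P₀·a^c·ρ / (c!·(1−ρ)²) = 0.438999·0.60795·0.3899/(2·0.37228)
= 0.13975

Final: 0.13975


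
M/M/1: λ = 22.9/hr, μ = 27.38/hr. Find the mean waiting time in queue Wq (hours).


ρ = 22.9/27.38 = 0.8364
Wq = ρ/(μ−λ) = 0.8364/(27.38 − 22.9) = 0.8364/4.48 = 0.1867 hr

Final: 0.1867 hr


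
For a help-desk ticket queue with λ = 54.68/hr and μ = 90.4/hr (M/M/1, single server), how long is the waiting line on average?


ρ = 54.68/90.4 = 0.6049
Lq = ρ²/(1−ρ) = 0.3659/0.3951 = 0.9259

Final: 0.9259


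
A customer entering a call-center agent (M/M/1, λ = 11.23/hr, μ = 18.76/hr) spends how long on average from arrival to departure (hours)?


W = 1/(μ−λ) = 1/(18.76 − 11.23) = 1/7.53 = 0.1328 hr

Final: 0.1328 hr


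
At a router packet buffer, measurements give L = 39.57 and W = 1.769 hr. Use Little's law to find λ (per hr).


λ = L/W = 39.57/1.769 = 22.3686 /hr

Final: 22.3686 /hr


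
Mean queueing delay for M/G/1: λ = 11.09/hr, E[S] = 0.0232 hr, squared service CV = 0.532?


ρ = λ·E[S] = 11.09·0.0232 = 0.2573
E[S²] = E[S]²(1+C_s²) = 0.0232²·(1+0.532) = 0.0008246
Wq = λ·E[S²]/(2(1−ρ)) = 11.09·0.0008246/(2·0.7427) = 0.006156 hr

Final: 0.006156 hr


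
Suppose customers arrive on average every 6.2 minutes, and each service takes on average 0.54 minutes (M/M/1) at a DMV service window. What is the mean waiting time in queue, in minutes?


λ = 60/6.2 = 9.6774 /hr
μ = 60/0.54 = 111.1111 /hr
ρ = λ/μ = 9.6774/111.1111 = 0.08710
Wq = ρ/(μ−λ) = 0.08710/(111.1111−9.6774) = 0.0008587 hr
In minutes: 0.0008587·60 = 0.05152 min

Final: 0.05152 min


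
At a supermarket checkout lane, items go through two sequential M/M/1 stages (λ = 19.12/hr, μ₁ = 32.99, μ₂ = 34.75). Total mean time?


Each node sees arrival rate λ = 19.12/hr (tandem ⇒ throughput preserved).
W₁ = 1/(μ₁−λ) = 1/(32.99−19.12) = 0.07210 hr
W₂ = 1/(μ₂−λ) = 1/(34.75−19.12) = 0.06398 hr
W_total = W₁ + W₂ = 0.07210 + 0.06398 = 0.13608 hr

Final: 0.13608 hr


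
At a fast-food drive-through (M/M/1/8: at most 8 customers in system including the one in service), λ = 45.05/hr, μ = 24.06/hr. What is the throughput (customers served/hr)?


ρ = 1.8724; P_K = (1−ρ)ρ^8/(1−ρ^9) = 0.467580
λ_eff = λ(1 − P_K) = 45.05·(1 − 0.467580) = 45.05·0.532420 = 23.9855 /hr

Final: 23.9855 /hr


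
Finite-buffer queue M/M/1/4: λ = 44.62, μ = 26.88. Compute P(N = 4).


ρ = λ/μ = 44.62/26.88 = 1.6600
P_K = (1−ρ)ρ^K/(1−ρ^(K+1)) = (-0.6600·7.592787)/(1 − 12.603800)
= -5.011013/-11.603800 = 0.431842

Final: 0.431842


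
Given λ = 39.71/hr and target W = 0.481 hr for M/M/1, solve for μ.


W = 1/(μ−λ) ⇒ μ − λ = 1/W = 1/0.481 = 2.0790
μ = λ + 1/W = 39.71 + 2.0790 = 41.7890 per hr

Final: 41.7890 /hr


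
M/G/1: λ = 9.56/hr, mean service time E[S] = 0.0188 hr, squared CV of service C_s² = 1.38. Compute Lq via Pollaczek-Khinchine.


ρ = λ·E[S] = 9.56·0.0188 = 0.1797
Lq = ρ²(1+C_s²)/(2(1−ρ)) = 0.03230·(1+1.38)/(2·0.8203)
= 0.03230·2.3800/1.6405 = 0.04686

Final: 0.04686


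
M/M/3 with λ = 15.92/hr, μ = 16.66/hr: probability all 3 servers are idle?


a = λ/μ = 15.92/16.66 = 0.9556; ρ = a/c = 0.3185
Σ_{k=0}^{2} a^k/k! (terms k=0..2) = 1.00000 + 0.95558 + 0.45657 = 2.41215
Tail: a^3/(3!(1−ρ)) = 0.87258/(6·0.6815) = 0.21340
P₀ = 1/(2.41215 + 0.21340) = 1/2.62556 = 0.380872

Final: 0.380872


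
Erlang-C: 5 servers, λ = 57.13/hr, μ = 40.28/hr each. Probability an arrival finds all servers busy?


a = λ/μ = 1.4183; ρ = a/5 = 0.2837
P₀ = 0.241835 (from M/M/c formula)
C(c,a) = [a^c/(c!(1−ρ))]·P₀ = [5.73950/(120·0.7163)]·0.241835
= 0.06677·0.241835 = 0.016147

Final: 0.016147


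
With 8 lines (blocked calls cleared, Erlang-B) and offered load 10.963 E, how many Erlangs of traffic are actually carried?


B(8,10.963) = 0.381194 (Erlang-B)
Carried load = a(1 − B) = 10.963·(1 − 0.381194) = 10.963·0.618806 = 6.7840 E

Final: 6.7840 Erlangs


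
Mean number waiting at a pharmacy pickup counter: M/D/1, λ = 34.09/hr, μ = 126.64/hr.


ρ = 34.09/126.64 = 0.2692
M/D/1: Lq = ρ²/(2(1−ρ)) = 0.07246/(2·0.7308) = 0.04958

Final: 0.04958


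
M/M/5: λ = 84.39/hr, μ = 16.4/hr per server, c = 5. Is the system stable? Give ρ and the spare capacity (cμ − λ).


Total capacity cμ = 5·16.4 = 82.00/hr
ρ = λ/(cμ) = 84.39/82.00 = 1.0291
Stable ⇔ ρ < 1: NO
Spare capacity = cμ − λ = 82.00 − 84.39 = -2.39/hr

Final: ρ = 1.0291; unstable; margin = -2.39/hr


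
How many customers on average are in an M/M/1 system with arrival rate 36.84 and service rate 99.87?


ρ = λ/μ = 36.84/99.87 = 0.3689
L = ρ/(1−ρ) = 0.3689/(1 − 0.3689) = 0.3689/0.6311 = 0.5845

Final: 0.5845


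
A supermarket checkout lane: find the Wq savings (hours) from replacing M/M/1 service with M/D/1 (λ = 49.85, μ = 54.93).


ρ = 49.85/54.93 = 0.9075
Wq(M/M/1) = ρ/(μ−λ) = 0.9075/5.08 = 0.17865 hr
Wq(M/D/1) = ρ/(2(μ−λ)) = 0.08932 hr
Savings = 0.17865 − 0.08932 = 0.08932 hr

Final: 0.08932 hr


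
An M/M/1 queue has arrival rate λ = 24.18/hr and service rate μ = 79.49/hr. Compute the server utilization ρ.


ρ = λ/μ = 24.18/79.49 = 0.3042

Final: 0.3042


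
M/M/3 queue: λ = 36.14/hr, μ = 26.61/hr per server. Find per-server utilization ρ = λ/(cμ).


ρ = λ/(cμ) = 36.14/(3·26.61) = 36.14/79.83 = 0.4527

Final: 0.4527


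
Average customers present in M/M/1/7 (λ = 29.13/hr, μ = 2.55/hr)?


ρ = 29.13/2.55 = 11.4235
L = ρ[1 − (K+1)ρ^K + Kρ^(K+1)] / [(1−ρ)(1−ρ^(K+1))]
Numerator: 11.4235·(1 − 8·25386459.076370 + 7·290002961.919475) = 20869977870.969765
Denominator: (-10.4235)·(-290002960.919475) = 3022854392.643001
L = 20869977870.969765/3022854392.643001 = 6.9041

Final: 6.9041


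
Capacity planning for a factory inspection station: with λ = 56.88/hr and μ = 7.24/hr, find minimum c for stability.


Stability requires cμ > λ ⇔ c > λ/μ.
λ/μ = 56.88/7.24 = 7.8564
Minimum integer c = ⌊7.8564⌋ + 1 = 8
Check: 8·7.24 = 57.92 > 56.88, while 7·7.24 = 50.68 ≤ 56.88

Final: 8 servers


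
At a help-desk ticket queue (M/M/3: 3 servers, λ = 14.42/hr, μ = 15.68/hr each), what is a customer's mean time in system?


a = 0.9196; ρ = 0.3065; P₀ = 0.395343
Lq = P₀·a^c·ρ/(c!(1−ρ)²) = 0.03267
Wq = Lq/λ = 0.03267/14.42 = 0.002266 hr
W = Wq + 1/μ = 0.002266 + 0.06378 = 0.06604 hr

Final: 0.06604 hr


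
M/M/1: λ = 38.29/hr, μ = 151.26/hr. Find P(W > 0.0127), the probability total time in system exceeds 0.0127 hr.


W ~ Exponential(μ−λ) for M/M/1.
μ − λ = 151.26 − 38.29 = 112.9700
P(W > t) = e^{−(μ−λ)t} = e^{−1.4347} = 0.238182

Final: 0.238182


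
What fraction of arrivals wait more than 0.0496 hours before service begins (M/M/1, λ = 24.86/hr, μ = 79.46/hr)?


ρ = 24.86/79.46 = 0.3129
P(Wq > t) = ρ·e^{−(μ−λ)t} = 0.3129·e^{−2.7082}
= 0.3129·0.066659 = 0.020855

Final: 0.020855


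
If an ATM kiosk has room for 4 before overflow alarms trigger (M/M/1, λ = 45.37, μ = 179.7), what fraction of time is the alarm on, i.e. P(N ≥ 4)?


ρ = 45.37/179.7 = 0.2525
P(N ≥ n) = ρ^n = 0.2525^4 = 0.004063

Final: 0.004063


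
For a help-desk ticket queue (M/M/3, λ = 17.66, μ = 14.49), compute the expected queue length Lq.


a = λ/μ = 1.2188; ρ = a/3 = 0.4063
P₀ = 0.288213
Lq = P₀·a^c·ρ / (c!·(1−ρ)²) = 0.288213·1.81037·0.4063/(6·0.35253)
= 0.10022

Final: 0.10022


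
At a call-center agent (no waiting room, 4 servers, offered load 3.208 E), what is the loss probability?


B(c,a) = (a^c/c!) / Σ_{k=0}^{c} a^k/k!
a^4/4! = 4.412921
Σ terms (k=0..4): 1.00000 + 3.20800 + 5.14563 + 5.50240 + 4.41292 = 19.268949
B = 4.412921/19.268949 = 0.229017

Final: 0.229017


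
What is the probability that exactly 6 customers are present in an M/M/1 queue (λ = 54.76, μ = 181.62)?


ρ = 54.76/181.62 = 0.3015
P_n = (1−ρ)·ρ^n = (1 − 0.3015)·0.3015^6 = 0.6985·0.0007513 = 0.0005248

Final: 0.0005248


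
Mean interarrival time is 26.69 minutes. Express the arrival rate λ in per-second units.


λ = 1/(interarrival time) in consistent units.
1 second = 0.0166667 min, so λ = 0.0166667/26.69 = 0.0006245 per second

Final: 0.0006245 /sec


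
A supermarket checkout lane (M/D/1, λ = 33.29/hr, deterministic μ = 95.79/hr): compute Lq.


ρ = 33.29/95.79 = 0.3475
M/D/1: Lq = ρ²/(2(1−ρ)) = 0.1208/(2·0.6525) = 0.09255

Final: 0.09255


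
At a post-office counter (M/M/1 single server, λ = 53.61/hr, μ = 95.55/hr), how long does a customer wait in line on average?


ρ = 53.61/95.55 = 0.5611
Wq = ρ/(μ−λ) = 0.5611/(95.55 − 53.61) = 0.5611/41.94 = 0.01338 hr

Final: 0.01338 hr


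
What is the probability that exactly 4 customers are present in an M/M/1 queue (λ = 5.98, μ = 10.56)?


ρ = 5.98/10.56 = 0.5663
P_n = (1−ρ)·ρ^n = (1 − 0.5663)·0.5663^4 = 0.4337·0.102837 = 0.044602

Final: 0.044602


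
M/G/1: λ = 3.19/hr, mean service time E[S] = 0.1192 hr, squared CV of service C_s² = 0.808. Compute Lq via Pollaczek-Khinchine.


ρ = λ·E[S] = 3.19·0.1192 = 0.3802
Lq = ρ²(1+C_s²)/(2(1−ρ)) = 0.1446·(1+0.808)/(2·0.6198)
= 0.1446·1.8080/1.2395 = 0.21090

Final: 0.21090


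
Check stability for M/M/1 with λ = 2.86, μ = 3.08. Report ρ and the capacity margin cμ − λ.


Total capacity cμ = 1·3.08 = 3.08/hr
ρ = λ/(cμ) = 2.86/3.08 = 0.9286
Stable ⇔ ρ < 1: YES
Spare capacity = cμ − λ = 3.08 − 2.86 = 0.22/hr

Final: ρ = 0.9286; stable; margin = 0.22/hr


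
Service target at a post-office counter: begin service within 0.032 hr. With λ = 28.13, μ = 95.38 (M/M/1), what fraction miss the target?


ρ = 28.13/95.38 = 0.2949
P(Wq > t) = ρ·e^{−(μ−λ)t} = 0.2949·e^{−2.1520}
= 0.2949·0.116251 = 0.034286

Final: 0.034286


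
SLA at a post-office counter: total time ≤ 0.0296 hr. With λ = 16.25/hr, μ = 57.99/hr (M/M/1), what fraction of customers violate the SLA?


W ~ Exponential(μ−λ) for M/M/1.
μ − λ = 57.99 − 16.25 = 41.7400
P(W > t) = e^{−(μ−λ)t} = e^{−1.2355} = 0.290688

Final: 0.290688


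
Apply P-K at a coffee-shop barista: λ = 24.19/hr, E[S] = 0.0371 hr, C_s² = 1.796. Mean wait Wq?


ρ = λ·E[S] = 24.19·0.0371 = 0.8974
E[S²] = E[S]²(1+C_s²) = 0.0371²·(1+1.796) = 0.003848
Wq = λ·E[S²]/(2(1−ρ)) = 24.19·0.003848/(2·0.1026) = 0.45389 hr

Final: 0.45389 hr
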